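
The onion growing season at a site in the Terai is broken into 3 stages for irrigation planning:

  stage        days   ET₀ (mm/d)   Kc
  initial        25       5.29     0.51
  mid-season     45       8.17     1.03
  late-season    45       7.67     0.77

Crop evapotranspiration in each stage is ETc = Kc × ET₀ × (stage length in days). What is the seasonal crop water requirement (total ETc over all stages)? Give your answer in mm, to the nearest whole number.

initial: 0.51 × 5.29 × 25 = 67.45 mm
mid-season: 1.03 × 8.17 × 45 = 378.68 mm
late-season: 0.77 × 7.67 × 45 = 265.77 mm
Seasonal total = 711.90 mm

712 mm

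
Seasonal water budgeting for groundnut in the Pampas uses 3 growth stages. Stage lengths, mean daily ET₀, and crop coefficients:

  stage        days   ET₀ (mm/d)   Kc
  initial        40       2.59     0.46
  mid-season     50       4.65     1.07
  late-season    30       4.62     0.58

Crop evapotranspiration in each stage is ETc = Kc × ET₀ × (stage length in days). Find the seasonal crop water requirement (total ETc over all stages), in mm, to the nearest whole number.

initial: 0.46 × 2.59 × 40 = 47.66 mm
mid-season: 1.07 × 4.65 × 50 = 248.78 mm
late-season: 0.58 × 4.62 × 30 = 80.39 mm
Seasonal total = 376.83 mm

377 mm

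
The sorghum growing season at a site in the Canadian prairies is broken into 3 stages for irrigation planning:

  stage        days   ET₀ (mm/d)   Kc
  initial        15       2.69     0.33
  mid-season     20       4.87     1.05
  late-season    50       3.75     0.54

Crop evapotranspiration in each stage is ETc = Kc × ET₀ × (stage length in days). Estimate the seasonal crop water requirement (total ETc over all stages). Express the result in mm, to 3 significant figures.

initial: 0.33 × 2.69 × 15 = 13.32 mm
mid-season: 1.05 × 4.87 × 20 = 102.27 mm
late-season: 0.54 × 3.75 × 50 = 101.25 mm
Seasonal total = 216.84 mm

217 mm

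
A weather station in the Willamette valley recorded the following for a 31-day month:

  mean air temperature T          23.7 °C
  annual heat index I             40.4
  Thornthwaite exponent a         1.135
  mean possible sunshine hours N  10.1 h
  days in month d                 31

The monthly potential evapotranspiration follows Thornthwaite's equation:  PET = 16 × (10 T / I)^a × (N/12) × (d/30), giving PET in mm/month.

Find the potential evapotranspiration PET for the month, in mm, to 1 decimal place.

103.7 mm

10T/I = 10 × 23.7 / 40.4 = 5.8663
(10T/I)^a = 5.8663^1.135 = 7.4489
Uncorrected PET = 16 × 7.4489 = 119.182 mm
Correction = (N/12)(d/30) = (10.1/12)(31/30) = 0.8697
PET = 119.182 × 0.8697 = 103.653 mm/month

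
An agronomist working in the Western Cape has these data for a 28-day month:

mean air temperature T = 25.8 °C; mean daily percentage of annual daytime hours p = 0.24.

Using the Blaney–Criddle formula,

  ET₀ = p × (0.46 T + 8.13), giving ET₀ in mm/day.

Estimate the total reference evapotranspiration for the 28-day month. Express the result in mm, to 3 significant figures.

ET₀ = 0.24 × (0.46 × 25.8 + 8.13) = 0.24 × 19.998 = 4.7995 mm/d
Monthly total = 4.7995 × 28 = 134.386 mm

134 mm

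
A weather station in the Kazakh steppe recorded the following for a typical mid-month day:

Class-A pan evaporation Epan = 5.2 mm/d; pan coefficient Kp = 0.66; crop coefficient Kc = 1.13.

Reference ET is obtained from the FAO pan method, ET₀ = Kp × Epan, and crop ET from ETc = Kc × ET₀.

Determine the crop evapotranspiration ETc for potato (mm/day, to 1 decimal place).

ET₀ = 0.66 × 5.2 = 3.4320 mm/d
ETc = Kc × ET₀ = 1.13 × 3.4320 = 3.8782 mm/d

3.9 mm/day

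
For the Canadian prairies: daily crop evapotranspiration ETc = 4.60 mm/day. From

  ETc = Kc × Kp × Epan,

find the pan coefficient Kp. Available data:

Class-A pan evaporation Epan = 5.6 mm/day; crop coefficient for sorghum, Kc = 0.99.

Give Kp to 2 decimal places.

ETc = Kc × Kp × Epan  ⇒  Kp = ETc / (Kc × Epan)
Kp = 4.60 / (0.99 × 5.6) = 4.60 / 5.544 = 0.8297

0.83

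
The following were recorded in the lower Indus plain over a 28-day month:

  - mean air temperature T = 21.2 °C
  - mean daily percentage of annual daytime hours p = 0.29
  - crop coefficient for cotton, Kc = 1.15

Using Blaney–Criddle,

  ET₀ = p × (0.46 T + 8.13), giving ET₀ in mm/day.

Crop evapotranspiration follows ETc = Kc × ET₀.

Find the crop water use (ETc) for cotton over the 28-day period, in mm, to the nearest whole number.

ET₀ = 0.29 × (0.46 × 21.2 + 8.13) = 0.29 × 17.882 = 5.1858 mm/d
ETc = Kc × ET₀ = 1.15 × 5.1858 = 5.9637 mm/d
Over 28 days: 5.9637 × 28 = 166.984 mm

167 mm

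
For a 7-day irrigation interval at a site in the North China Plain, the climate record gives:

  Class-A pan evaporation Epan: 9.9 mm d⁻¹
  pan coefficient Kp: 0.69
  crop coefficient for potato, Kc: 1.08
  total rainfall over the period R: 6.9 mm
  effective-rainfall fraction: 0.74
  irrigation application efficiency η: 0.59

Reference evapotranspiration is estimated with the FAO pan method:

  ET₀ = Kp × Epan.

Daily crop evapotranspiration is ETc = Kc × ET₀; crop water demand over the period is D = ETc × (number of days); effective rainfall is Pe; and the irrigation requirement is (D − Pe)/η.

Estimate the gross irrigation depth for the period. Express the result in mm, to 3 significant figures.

ET₀ = 0.69 × 9.9 = 6.8310 mm/d
ETc = Kc × ET₀ = 1.08 × 6.8310 = 7.3775 mm/d
Crop demand D = ETc × 7 d = 7.3775 × 7 = 51.643 mm
Pe = 0.74 × 6.9 = 5.106 mm
D − Pe = 51.643 − 5.106 = 46.537 mm
Gross irrigation = 46.537 / 0.59 = 78.876 mm

78.9 mm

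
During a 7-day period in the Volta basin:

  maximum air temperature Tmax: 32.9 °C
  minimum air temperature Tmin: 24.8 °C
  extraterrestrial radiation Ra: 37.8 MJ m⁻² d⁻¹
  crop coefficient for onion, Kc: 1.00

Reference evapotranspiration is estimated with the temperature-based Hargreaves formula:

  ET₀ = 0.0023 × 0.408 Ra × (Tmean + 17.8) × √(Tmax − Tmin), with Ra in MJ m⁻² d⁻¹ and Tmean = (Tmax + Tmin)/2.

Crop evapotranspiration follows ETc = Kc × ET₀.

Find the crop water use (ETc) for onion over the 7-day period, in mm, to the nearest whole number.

Tmean = (32.9 + 24.8)/2 = 28.85 °C
0.408 Ra = 0.408 × 37.8 = 15.4224 mm/d equivalent
ET₀ = 0.0023 × 15.4224 × (28.85 + 17.8) × √8.1 = 0.0023 × 15.4224 × 46.65 × 2.8460 = 4.7094 mm/d
ETc = Kc × ET₀ = 1.00 × 4.7094 = 4.7094 mm/d
Over 7 days: 4.7094 × 7 = 32.966 mm

33 mm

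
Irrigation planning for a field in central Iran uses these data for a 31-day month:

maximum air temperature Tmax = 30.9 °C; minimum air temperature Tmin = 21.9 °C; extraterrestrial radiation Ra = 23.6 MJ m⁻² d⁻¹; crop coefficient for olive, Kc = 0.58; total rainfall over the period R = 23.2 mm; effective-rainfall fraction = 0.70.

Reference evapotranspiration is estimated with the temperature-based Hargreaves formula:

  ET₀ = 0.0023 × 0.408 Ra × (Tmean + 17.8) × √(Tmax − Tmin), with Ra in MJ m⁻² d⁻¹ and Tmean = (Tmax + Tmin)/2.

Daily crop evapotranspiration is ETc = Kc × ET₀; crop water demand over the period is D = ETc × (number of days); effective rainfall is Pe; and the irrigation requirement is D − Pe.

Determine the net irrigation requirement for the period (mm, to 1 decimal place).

36.6 mm

Tmean = (30.9 + 21.9)/2 = 26.40 °C
0.408 Ra = 0.408 × 23.6 = 9.6288 mm/d equivalent
ET₀ = 0.0023 × 9.6288 × (26.40 + 17.8) × √9.0 = 0.0023 × 9.6288 × 44.20 × 3.0000 = 2.9366 mm/d
ETc = Kc × ET₀ = 0.58 × 2.9366 = 1.7032 mm/d
Crop demand D = ETc × 31 d = 1.7032 × 31 = 52.799 mm
Pe = 0.70 × 23.2 = 16.240 mm
D − Pe = 52.799 − 16.240 = 36.559 mm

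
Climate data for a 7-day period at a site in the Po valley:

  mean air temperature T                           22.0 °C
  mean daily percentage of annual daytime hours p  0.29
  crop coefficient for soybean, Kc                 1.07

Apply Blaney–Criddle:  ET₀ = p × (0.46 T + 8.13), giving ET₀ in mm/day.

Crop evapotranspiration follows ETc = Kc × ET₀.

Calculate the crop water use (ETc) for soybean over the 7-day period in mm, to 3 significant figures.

ET₀ = 0.29 × (0.46 × 22.0 + 8.13) = 0.29 × 18.250 = 5.2925 mm/d
ETc = Kc × ET₀ = 1.07 × 5.2925 = 5.6630 mm/d
Over 7 days: 5.6630 × 7 = 39.641 mm

39.6 mm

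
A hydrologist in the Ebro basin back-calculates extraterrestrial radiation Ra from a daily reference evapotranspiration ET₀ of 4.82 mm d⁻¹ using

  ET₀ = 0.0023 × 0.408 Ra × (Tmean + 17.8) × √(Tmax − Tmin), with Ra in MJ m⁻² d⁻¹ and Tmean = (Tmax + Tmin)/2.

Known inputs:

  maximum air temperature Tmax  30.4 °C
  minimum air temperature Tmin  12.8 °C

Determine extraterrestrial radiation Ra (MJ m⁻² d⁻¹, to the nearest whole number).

31 MJ m⁻² d⁻¹

Tmean = (30.4+12.8)/2 = 21.60 °C; ΔT = 17.6
Ra = ET₀ / [0.0023 × 0.408 × (Tmean+17.8) × √ΔT]
   = 4.82 / (0.0023 × 0.408 × 39.40 × 4.1952) = 31.075 MJ m⁻² d⁻¹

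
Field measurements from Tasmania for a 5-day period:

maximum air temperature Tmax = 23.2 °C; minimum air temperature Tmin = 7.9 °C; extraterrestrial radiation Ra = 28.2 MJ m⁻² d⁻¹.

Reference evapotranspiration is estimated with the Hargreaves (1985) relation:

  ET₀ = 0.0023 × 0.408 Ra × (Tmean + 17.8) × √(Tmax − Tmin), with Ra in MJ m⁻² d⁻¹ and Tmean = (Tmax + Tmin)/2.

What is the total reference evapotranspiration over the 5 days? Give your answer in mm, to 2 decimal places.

17.26 mm

Tmean = (23.2 + 7.9)/2 = 15.55 °C
0.408 Ra = 0.408 × 28.2 = 11.5056 mm/d equivalent
ET₀ = 0.0023 × 11.5056 × (15.55 + 17.8) × √15.3 = 0.0023 × 11.5056 × 33.35 × 3.9115 = 3.4520 mm/d
Over 5 days: 3.4520 × 5 = 17.260 mm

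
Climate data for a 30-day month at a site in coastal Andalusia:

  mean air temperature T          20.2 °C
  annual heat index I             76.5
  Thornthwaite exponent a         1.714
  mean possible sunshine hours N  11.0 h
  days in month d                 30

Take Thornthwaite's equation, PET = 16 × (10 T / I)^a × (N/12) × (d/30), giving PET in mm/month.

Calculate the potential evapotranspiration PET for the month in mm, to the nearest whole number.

10T/I = 10 × 20.2 / 76.5 = 2.6405
(10T/I)^a = 2.6405^1.714 = 5.2817
Uncorrected PET = 16 × 5.2817 = 84.507 mm
Correction = (N/12)(d/30) = (11.0/12)(30/30) = 0.9167
PET = 84.507 × 0.9167 = 77.468 mm/month

77 mm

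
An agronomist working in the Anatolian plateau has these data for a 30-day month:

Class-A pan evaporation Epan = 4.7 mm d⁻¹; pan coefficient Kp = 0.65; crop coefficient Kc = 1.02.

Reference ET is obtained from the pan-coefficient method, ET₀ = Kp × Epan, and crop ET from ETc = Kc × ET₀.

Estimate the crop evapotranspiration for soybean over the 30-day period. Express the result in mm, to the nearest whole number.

93 mm

ET₀ = 0.65 × 4.7 = 3.0550 mm/d
ETc = Kc × ET₀ = 1.02 × 3.0550 = 3.1161 mm/d
Over 30 days: 3.1161 × 30 = 93.483 mm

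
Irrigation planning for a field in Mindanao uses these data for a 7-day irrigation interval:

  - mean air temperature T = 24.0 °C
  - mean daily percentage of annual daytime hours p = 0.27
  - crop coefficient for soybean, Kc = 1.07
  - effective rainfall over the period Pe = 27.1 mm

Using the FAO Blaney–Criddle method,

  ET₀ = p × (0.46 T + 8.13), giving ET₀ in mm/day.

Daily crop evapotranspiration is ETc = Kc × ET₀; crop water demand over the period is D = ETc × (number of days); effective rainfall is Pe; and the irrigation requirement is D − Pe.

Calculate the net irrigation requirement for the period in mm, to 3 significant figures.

11.7 mm

ET₀ = 0.27 × (0.46 × 24.0 + 8.13) = 0.27 × 19.170 = 5.1759 mm/d
ETc = Kc × ET₀ = 1.07 × 5.1759 = 5.5382 mm/d
Crop demand D = ETc × 7 d = 5.5382 × 7 = 38.767 mm
D − Pe = 38.767 − 27.1 = 11.667 mm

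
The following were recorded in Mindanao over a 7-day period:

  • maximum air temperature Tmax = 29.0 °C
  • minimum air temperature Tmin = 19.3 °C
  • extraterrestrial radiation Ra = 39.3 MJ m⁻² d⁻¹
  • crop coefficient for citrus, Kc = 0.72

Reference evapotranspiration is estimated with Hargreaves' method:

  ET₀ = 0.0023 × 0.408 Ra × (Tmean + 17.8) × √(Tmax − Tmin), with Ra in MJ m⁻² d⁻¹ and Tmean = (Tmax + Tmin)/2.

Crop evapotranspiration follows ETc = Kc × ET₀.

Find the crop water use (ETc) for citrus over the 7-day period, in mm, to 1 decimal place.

24.3 mm

Tmean = (29.0 + 19.3)/2 = 24.15 °C
0.408 Ra = 0.408 × 39.3 = 16.0344 mm/d equivalent
ET₀ = 0.0023 × 16.0344 × (24.15 + 17.8) × √9.7 = 0.0023 × 16.0344 × 41.95 × 3.1145 = 4.8184 mm/d
ETc = Kc × ET₀ = 0.72 × 4.8184 = 3.4692 mm/d
Over 7 days: 3.4692 × 7 = 24.284 mm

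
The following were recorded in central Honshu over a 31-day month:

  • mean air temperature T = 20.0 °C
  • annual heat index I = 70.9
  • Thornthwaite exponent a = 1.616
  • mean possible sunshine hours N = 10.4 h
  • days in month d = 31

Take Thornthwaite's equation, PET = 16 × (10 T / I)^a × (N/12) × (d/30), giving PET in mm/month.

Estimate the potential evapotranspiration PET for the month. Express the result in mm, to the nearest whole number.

10T/I = 10 × 20.0 / 70.9 = 2.8209
(10T/I)^a = 2.8209^1.616 = 5.3435
Uncorrected PET = 16 × 5.3435 = 85.496 mm
Correction = (N/12)(d/30) = (10.4/12)(31/30) = 0.8956
PET = 85.496 × 0.8956 = 76.570 mm/month

77 mm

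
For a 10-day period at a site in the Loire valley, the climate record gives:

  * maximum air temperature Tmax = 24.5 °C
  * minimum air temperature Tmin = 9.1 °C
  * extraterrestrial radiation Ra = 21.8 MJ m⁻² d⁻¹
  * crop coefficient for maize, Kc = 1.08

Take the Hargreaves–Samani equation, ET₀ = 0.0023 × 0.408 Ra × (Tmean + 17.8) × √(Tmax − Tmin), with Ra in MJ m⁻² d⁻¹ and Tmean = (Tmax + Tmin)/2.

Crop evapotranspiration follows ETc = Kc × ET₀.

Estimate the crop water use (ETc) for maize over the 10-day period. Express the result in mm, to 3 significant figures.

30.0 mm

Tmean = (24.5 + 9.1)/2 = 16.80 °C
0.408 Ra = 0.408 × 21.8 = 8.8944 mm/d equivalent
ET₀ = 0.0023 × 8.8944 × (16.80 + 17.8) × √15.4 = 0.0023 × 8.8944 × 34.60 × 3.9243 = 2.7777 mm/d
ETc = Kc × ET₀ = 1.08 × 2.7777 = 2.9999 mm/d
Over 10 days: 2.9999 × 10 = 29.999 mm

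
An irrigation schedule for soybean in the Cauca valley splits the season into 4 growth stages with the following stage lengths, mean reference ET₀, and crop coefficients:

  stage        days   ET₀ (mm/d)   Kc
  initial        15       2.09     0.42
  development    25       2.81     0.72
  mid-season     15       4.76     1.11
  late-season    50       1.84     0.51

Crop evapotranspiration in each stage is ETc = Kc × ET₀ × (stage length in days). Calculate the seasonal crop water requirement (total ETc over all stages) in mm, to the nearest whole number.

initial: 0.42 × 2.09 × 15 = 13.17 mm
development: 0.72 × 2.81 × 25 = 50.58 mm
mid-season: 1.11 × 4.76 × 15 = 79.25 mm
late-season: 0.51 × 1.84 × 50 = 46.92 mm
Seasonal total = 189.92 mm

190 mm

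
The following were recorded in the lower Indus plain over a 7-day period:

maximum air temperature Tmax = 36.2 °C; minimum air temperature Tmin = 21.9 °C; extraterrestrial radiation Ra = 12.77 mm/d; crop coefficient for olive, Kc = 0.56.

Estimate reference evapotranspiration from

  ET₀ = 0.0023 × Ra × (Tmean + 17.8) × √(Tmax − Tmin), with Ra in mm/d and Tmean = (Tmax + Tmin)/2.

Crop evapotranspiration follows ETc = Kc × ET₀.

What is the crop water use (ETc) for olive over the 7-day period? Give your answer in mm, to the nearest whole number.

20 mm

Tmean = (36.2 + 21.9)/2 = 29.05 °C
ET₀ = 0.0023 × 12.77 × (29.05 + 17.8) × √14.3 = 0.0023 × 12.77 × 46.85 × 3.7815 = 5.2035 mm/d
ETc = Kc × ET₀ = 0.56 × 5.2035 = 2.9140 mm/d
Over 7 days: 2.9140 × 7 = 20.398 mm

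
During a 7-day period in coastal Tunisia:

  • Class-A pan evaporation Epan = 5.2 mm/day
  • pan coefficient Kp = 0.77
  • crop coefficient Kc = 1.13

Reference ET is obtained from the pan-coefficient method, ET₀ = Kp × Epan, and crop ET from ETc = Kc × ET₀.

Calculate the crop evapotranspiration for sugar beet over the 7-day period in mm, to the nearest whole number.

32 mm

ET₀ = 0.77 × 5.2 = 4.0040 mm/d
ETc = Kc × ET₀ = 1.13 × 4.0040 = 4.5245 mm/d
Over 7 days: 4.5245 × 7 = 31.672 mm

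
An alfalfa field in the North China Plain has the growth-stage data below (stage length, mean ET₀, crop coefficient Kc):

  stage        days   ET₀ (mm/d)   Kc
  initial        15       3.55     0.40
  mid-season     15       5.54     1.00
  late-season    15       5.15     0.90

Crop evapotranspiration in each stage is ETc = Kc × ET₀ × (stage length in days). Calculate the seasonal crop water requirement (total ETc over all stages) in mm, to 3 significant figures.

initial: 0.40 × 3.55 × 15 = 21.30 mm
mid-season: 1.00 × 5.54 × 15 = 83.10 mm
late-season: 0.90 × 5.15 × 15 = 69.53 mm
Seasonal total = 173.93 mm

174 mm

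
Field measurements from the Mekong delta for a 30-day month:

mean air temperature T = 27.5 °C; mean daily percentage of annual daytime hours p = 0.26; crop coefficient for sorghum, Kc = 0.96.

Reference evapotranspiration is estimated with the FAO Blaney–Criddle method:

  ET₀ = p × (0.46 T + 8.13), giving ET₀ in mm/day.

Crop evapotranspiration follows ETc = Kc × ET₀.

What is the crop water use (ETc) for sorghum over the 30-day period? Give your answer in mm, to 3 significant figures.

ET₀ = 0.26 × (0.46 × 27.5 + 8.13) = 0.26 × 20.780 = 5.4028 mm/d
ETc = Kc × ET₀ = 0.96 × 5.4028 = 5.1867 mm/d
Over 30 days: 5.1867 × 30 = 155.601 mm

156 mm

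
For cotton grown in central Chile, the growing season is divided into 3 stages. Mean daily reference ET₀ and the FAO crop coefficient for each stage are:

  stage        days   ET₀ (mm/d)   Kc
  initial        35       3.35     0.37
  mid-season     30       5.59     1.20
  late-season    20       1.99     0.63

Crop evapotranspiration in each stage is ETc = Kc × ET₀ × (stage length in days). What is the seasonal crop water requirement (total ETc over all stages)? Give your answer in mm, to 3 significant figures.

270 mm

initial: 0.37 × 3.35 × 35 = 43.38 mm
mid-season: 1.20 × 5.59 × 30 = 201.24 mm
late-season: 0.63 × 1.99 × 20 = 25.07 mm
Seasonal total = 269.69 mm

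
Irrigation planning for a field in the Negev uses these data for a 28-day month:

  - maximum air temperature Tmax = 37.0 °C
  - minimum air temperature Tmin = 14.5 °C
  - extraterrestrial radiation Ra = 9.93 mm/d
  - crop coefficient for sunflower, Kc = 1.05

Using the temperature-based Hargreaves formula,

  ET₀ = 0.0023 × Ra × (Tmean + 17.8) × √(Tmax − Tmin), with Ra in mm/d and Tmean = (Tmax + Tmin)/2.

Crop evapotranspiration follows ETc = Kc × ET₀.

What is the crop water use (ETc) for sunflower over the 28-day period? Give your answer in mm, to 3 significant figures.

139 mm

Tmean = (37.0 + 14.5)/2 = 25.75 °C
ET₀ = 0.0023 × 9.93 × (25.75 + 17.8) × √22.5 = 0.0023 × 9.93 × 43.55 × 4.7434 = 4.7180 mm/d
ETc = Kc × ET₀ = 1.05 × 4.7180 = 4.9539 mm/d
Over 28 days: 4.9539 × 28 = 138.709 mm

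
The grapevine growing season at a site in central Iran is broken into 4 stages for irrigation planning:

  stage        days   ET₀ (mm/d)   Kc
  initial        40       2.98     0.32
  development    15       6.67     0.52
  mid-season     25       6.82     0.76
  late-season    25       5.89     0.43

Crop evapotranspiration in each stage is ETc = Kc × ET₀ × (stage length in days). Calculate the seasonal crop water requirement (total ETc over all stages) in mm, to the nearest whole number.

283 mm

initial: 0.32 × 2.98 × 40 = 38.14 mm
development: 0.52 × 6.67 × 15 = 52.03 mm
mid-season: 0.76 × 6.82 × 25 = 129.58 mm
late-season: 0.43 × 5.89 × 25 = 63.32 mm
Seasonal total = 283.07 mm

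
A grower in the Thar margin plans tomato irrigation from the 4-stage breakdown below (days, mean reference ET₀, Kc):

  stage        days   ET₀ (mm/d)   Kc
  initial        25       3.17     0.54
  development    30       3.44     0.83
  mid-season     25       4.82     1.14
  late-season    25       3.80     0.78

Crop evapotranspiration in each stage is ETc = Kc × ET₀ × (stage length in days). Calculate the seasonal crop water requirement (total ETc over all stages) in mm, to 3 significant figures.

initial: 0.54 × 3.17 × 25 = 42.80 mm
development: 0.83 × 3.44 × 30 = 85.66 mm
mid-season: 1.14 × 4.82 × 25 = 137.37 mm
late-season: 0.78 × 3.80 × 25 = 74.10 mm
Seasonal total = 339.93 mm

340 mm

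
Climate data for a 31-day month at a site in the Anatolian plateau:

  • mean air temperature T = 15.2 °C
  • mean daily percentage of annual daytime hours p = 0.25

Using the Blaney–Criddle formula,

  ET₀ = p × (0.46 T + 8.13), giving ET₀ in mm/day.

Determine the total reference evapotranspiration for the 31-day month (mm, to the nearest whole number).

117 mm

ET₀ = 0.25 × (0.46 × 15.2 + 8.13) = 0.25 × 15.122 = 3.7805 mm/d
Monthly total = 3.7805 × 31 = 117.196 mm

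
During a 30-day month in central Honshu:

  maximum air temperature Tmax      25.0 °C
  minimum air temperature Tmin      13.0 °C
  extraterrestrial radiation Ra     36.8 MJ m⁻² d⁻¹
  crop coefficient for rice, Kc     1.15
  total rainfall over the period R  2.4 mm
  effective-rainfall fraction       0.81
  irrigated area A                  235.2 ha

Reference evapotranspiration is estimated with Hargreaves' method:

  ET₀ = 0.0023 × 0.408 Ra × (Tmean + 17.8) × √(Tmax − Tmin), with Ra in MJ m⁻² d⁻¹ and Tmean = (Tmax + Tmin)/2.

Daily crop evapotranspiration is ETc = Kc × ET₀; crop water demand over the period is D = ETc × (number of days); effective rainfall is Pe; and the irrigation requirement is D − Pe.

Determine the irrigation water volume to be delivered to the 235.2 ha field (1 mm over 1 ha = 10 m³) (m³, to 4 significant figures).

352600 m³

Tmean = (25.0 + 13.0)/2 = 19.00 °C
0.408 Ra = 0.408 × 36.8 = 15.0144 mm/d equivalent
ET₀ = 0.0023 × 15.0144 × (19.00 + 17.8) × √12.0 = 0.0023 × 15.0144 × 36.80 × 3.4641 = 4.4022 mm/d
ETc = Kc × ET₀ = 1.15 × 4.4022 = 5.0625 mm/d
Crop demand D = ETc × 30 d = 5.0625 × 30 = 151.875 mm
Pe = 0.81 × 2.4 = 1.944 mm
D − Pe = 151.875 − 1.944 = 149.931 mm
Volume = 149.931 mm × 235.2 ha × 10 = 352637.7 m³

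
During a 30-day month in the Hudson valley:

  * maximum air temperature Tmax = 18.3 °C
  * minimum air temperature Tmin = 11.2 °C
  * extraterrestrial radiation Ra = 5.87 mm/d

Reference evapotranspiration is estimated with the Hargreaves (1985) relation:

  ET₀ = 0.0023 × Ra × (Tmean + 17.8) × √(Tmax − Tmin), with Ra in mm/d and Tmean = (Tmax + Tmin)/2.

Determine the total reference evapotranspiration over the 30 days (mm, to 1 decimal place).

35.1 mm

Tmean = (18.3 + 11.2)/2 = 14.75 °C
ET₀ = 0.0023 × 5.87 × (14.75 + 17.8) × √7.1 = 0.0023 × 5.87 × 32.55 × 2.6646 = 1.1710 mm/d
Over 30 days: 1.1710 × 30 = 35.130 mm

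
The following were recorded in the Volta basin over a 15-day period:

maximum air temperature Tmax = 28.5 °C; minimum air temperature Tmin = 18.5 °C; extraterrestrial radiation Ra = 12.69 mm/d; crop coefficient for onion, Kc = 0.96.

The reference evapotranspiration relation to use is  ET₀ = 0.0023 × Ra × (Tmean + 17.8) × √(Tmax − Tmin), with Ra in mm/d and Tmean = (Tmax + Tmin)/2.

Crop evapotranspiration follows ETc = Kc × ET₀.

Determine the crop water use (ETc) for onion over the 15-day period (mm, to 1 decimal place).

54.9 mm

Tmean = (28.5 + 18.5)/2 = 23.50 °C
ET₀ = 0.0023 × 12.69 × (23.50 + 17.8) × √10.0 = 0.0023 × 12.69 × 41.30 × 3.1623 = 3.8119 mm/d
ETc = Kc × ET₀ = 0.96 × 3.8119 = 3.6594 mm/d
Over 15 days: 3.6594 × 15 = 54.891 mm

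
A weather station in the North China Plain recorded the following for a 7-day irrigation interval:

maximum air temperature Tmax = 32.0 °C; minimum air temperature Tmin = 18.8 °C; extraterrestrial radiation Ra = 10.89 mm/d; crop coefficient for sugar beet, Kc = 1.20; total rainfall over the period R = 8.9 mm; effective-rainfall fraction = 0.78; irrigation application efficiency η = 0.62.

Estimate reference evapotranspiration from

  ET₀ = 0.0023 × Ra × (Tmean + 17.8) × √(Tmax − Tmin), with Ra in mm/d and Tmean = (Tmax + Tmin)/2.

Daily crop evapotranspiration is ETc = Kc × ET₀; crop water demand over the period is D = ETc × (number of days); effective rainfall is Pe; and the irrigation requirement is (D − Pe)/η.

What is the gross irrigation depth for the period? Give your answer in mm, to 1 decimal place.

Tmean = (32.0 + 18.8)/2 = 25.40 °C
ET₀ = 0.0023 × 10.89 × (25.40 + 17.8) × √13.2 = 0.0023 × 10.89 × 43.20 × 3.6332 = 3.9312 mm/d
ETc = Kc × ET₀ = 1.20 × 3.9312 = 4.7174 mm/d
Crop demand D = ETc × 7 d = 4.7174 × 7 = 33.022 mm
Pe = 0.78 × 8.9 = 6.942 mm
D − Pe = 33.022 − 6.942 = 26.080 mm
Gross irrigation = 26.080 / 0.62 = 42.065 mm

42.1 mm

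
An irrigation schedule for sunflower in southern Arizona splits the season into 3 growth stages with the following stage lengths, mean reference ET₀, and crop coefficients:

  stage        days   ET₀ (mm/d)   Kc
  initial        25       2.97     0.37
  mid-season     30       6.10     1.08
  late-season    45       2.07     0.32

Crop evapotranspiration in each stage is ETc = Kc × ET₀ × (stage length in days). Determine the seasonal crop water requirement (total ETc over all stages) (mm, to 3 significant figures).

initial: 0.37 × 2.97 × 25 = 27.47 mm
mid-season: 1.08 × 6.10 × 30 = 197.64 mm
late-season: 0.32 × 2.07 × 45 = 29.81 mm
Seasonal total = 254.92 mm

255 mm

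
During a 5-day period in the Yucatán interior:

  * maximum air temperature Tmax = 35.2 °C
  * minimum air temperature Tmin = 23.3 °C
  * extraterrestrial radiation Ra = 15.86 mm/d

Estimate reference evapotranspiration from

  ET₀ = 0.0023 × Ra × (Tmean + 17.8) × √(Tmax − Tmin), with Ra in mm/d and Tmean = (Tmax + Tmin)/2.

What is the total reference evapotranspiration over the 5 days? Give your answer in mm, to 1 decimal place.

29.6 mm

Tmean = (35.2 + 23.3)/2 = 29.25 °C
ET₀ = 0.0023 × 15.86 × (29.25 + 17.8) × √11.9 = 0.0023 × 15.86 × 47.05 × 3.4496 = 5.9205 mm/d
Over 5 days: 5.9205 × 5 = 29.603 mm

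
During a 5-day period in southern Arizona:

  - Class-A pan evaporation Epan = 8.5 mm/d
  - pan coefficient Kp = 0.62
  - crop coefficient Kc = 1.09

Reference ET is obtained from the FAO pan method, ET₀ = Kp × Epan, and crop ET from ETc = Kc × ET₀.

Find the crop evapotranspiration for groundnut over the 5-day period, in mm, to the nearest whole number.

29 mm

ET₀ = 0.62 × 8.5 = 5.2700 mm/d
ETc = Kc × ET₀ = 1.09 × 5.2700 = 5.7443 mm/d
Over 5 days: 5.7443 × 5 = 28.722 mm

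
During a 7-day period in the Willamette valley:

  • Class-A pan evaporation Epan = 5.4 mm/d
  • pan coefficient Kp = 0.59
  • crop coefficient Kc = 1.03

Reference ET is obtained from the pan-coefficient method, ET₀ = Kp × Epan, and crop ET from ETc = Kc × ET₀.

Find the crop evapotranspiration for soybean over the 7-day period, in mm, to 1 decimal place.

23.0 mm

ET₀ = 0.59 × 5.4 = 3.1860 mm/d
ETc = Kc × ET₀ = 1.03 × 3.1860 = 3.2816 mm/d
Over 7 days: 3.2816 × 7 = 22.971 mm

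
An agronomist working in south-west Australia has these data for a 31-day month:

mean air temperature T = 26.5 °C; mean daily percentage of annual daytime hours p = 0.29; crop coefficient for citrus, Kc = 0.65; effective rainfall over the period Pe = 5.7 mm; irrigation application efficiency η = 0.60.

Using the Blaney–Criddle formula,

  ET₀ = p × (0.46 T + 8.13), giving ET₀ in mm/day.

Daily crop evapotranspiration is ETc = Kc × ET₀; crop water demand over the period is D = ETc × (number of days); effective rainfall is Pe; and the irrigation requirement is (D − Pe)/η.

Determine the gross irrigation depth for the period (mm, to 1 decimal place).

ET₀ = 0.29 × (0.46 × 26.5 + 8.13) = 0.29 × 20.320 = 5.8928 mm/d
ETc = Kc × ET₀ = 0.65 × 5.8928 = 3.8303 mm/d
Crop demand D = ETc × 31 d = 3.8303 × 31 = 118.739 mm
D − Pe = 118.739 − 5.7 = 113.039 mm
Gross irrigation = 113.039 / 0.60 = 188.398 mm

188.4 mm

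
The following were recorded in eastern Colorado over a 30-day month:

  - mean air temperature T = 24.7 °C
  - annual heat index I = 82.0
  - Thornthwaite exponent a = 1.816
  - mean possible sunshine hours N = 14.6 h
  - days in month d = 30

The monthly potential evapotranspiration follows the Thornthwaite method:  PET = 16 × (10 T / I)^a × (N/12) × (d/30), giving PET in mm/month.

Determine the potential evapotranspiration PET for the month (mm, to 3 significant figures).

10T/I = 10 × 24.7 / 82.0 = 3.0122
(10T/I)^a = 3.0122^1.816 = 7.4072
Uncorrected PET = 16 × 7.4072 = 118.515 mm
Correction = (N/12)(d/30) = (14.6/12)(30/30) = 1.2167
PET = 118.515 × 1.2167 = 144.197 mm/month

144 mm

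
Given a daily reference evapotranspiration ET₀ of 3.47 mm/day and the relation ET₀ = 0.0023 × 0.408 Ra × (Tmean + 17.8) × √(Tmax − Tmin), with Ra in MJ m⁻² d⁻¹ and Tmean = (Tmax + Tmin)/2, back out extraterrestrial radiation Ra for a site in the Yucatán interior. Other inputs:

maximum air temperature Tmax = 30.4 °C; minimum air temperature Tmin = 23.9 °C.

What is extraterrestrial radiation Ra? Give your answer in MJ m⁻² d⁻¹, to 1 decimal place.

Tmean = (30.4+23.9)/2 = 27.15 °C; ΔT = 6.5
Ra = ET₀ / [0.0023 × 0.408 × (Tmean+17.8) × √ΔT]
   = 3.47 / (0.0023 × 0.408 × 44.95 × 2.5495) = 32.267 MJ m⁻² d⁻¹

32.3 MJ m⁻² d⁻¹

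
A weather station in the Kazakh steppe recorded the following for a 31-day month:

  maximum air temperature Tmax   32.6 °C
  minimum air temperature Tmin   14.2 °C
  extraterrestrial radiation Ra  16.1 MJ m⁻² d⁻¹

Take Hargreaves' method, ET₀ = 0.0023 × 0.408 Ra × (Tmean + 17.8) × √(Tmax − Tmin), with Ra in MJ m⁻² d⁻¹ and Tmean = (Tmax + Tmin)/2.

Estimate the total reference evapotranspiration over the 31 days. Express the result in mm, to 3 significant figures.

Tmean = (32.6 + 14.2)/2 = 23.40 °C
0.408 Ra = 0.408 × 16.1 = 6.5688 mm/d equivalent
ET₀ = 0.0023 × 6.5688 × (23.40 + 17.8) × √18.4 = 0.0023 × 6.5688 × 41.20 × 4.2895 = 2.6700 mm/d
Over 31 days: 2.6700 × 31 = 82.770 mm

82.8 mm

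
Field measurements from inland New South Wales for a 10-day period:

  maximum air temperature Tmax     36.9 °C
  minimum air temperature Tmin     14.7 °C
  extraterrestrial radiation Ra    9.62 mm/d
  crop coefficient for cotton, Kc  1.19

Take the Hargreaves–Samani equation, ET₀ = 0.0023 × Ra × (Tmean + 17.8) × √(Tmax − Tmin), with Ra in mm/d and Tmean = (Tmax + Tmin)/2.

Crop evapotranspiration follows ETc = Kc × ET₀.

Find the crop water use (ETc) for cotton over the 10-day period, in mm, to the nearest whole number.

54 mm

Tmean = (36.9 + 14.7)/2 = 25.80 °C
ET₀ = 0.0023 × 9.62 × (25.80 + 17.8) × √22.2 = 0.0023 × 9.62 × 43.60 × 4.7117 = 4.5453 mm/d
ETc = Kc × ET₀ = 1.19 × 4.5453 = 5.4089 mm/d
Over 10 days: 5.4089 × 10 = 54.089 mm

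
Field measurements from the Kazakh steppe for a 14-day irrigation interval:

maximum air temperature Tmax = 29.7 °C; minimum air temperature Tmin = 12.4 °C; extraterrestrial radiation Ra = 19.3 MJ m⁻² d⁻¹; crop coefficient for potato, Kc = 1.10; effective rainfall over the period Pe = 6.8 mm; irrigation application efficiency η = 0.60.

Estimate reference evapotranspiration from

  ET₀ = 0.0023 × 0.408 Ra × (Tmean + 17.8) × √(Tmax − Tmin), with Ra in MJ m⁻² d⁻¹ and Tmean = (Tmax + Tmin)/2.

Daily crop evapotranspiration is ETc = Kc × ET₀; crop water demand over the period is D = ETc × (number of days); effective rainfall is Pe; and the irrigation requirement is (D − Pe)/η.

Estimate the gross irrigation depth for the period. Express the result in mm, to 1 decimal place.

Tmean = (29.7 + 12.4)/2 = 21.05 °C
0.408 Ra = 0.408 × 19.3 = 7.8744 mm/d equivalent
ET₀ = 0.0023 × 7.8744 × (21.05 + 17.8) × √17.3 = 0.0023 × 7.8744 × 38.85 × 4.1593 = 2.9266 mm/d
ETc = Kc × ET₀ = 1.10 × 2.9266 = 3.2193 mm/d
Crop demand D = ETc × 14 d = 3.2193 × 14 = 45.070 mm
D − Pe = 45.070 − 6.8 = 38.270 mm
Gross irrigation = 38.270 / 0.60 = 63.783 mm

63.8 mm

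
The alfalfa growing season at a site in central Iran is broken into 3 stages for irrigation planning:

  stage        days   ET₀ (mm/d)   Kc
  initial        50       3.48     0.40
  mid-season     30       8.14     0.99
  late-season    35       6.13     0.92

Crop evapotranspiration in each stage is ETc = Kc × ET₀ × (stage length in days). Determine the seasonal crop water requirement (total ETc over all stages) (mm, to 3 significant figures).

509 mm

initial: 0.40 × 3.48 × 50 = 69.60 mm
mid-season: 0.99 × 8.14 × 30 = 241.76 mm
late-season: 0.92 × 6.13 × 35 = 197.39 mm
Seasonal total = 508.75 mm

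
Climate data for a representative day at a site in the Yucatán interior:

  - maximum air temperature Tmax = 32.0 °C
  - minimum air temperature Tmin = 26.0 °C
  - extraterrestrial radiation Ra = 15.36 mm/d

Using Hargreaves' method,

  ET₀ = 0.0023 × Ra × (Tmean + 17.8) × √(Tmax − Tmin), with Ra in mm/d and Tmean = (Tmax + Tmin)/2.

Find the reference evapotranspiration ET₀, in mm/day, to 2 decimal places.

Tmean = (32.0 + 26.0)/2 = 29.00 °C
ET₀ = 0.0023 × 15.36 × (29.00 + 17.8) × √6.0 = 0.0023 × 15.36 × 46.80 × 2.4495 = 4.0499 mm/d

4.05 mm/day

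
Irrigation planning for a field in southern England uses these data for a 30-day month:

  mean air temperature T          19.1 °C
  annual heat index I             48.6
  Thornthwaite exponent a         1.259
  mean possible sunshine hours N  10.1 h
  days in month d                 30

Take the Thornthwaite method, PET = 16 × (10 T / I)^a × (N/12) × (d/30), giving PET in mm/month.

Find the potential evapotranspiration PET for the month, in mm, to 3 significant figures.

10T/I = 10 × 19.1 / 48.6 = 3.9300
(10T/I)^a = 3.9300^1.259 = 5.6020
Uncorrected PET = 16 × 5.6020 = 89.632 mm
Correction = (N/12)(d/30) = (10.1/12)(30/30) = 0.8417
PET = 89.632 × 0.8417 = 75.443 mm/month

75.4 mm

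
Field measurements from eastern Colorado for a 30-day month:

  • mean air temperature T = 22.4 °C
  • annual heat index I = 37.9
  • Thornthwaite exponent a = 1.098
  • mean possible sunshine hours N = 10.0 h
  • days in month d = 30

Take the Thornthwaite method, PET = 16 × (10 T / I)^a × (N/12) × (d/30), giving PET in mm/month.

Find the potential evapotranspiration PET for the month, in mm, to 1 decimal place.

93.8 mm

10T/I = 10 × 22.4 / 37.9 = 5.9103
(10T/I)^a = 5.9103^1.098 = 7.0344
Uncorrected PET = 16 × 7.0344 = 112.550 mm
Correction = (N/12)(d/30) = (10.0/12)(30/30) = 0.8333
PET = 112.550 × 0.8333 = 93.788 mm/month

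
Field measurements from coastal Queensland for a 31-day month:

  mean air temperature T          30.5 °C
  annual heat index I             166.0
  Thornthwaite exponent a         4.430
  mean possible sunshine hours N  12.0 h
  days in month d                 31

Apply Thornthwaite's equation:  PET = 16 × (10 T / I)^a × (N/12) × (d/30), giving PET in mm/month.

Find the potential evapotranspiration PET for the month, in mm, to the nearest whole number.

245 mm

10T/I = 10 × 30.5 / 166.0 = 1.8373
(10T/I)^a = 1.8373^4.430 = 14.8019
Uncorrected PET = 16 × 14.8019 = 236.830 mm
Correction = (N/12)(d/30) = (12.0/12)(31/30) = 1.0333
PET = 236.830 × 1.0333 = 244.716 mm/month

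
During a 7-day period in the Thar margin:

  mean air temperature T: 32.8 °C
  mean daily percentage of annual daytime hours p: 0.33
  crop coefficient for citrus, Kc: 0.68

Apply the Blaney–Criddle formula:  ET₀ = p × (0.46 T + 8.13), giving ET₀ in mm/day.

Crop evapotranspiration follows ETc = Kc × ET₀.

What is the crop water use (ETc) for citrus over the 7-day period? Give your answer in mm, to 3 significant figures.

ET₀ = 0.33 × (0.46 × 32.8 + 8.13) = 0.33 × 23.218 = 7.6619 mm/d
ETc = Kc × ET₀ = 0.68 × 7.6619 = 5.2101 mm/d
Over 7 days: 5.2101 × 7 = 36.471 mm

36.5 mm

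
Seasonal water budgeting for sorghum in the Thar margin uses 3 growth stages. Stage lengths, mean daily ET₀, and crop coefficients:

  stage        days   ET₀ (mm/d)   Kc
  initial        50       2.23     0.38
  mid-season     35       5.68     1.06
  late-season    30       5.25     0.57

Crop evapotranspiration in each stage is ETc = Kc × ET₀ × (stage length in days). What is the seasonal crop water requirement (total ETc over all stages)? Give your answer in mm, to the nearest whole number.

343 mm

initial: 0.38 × 2.23 × 50 = 42.37 mm
mid-season: 1.06 × 5.68 × 35 = 210.73 mm
late-season: 0.57 × 5.25 × 30 = 89.78 mm
Seasonal total = 342.88 mm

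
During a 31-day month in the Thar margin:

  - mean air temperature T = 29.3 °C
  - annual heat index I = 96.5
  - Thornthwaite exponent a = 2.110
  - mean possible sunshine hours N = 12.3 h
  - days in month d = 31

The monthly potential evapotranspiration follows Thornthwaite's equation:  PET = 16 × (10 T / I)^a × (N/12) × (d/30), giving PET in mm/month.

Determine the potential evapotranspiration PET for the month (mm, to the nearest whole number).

10T/I = 10 × 29.3 / 96.5 = 3.0363
(10T/I)^a = 3.0363^2.110 = 10.4171
Uncorrected PET = 16 × 10.4171 = 166.674 mm
Correction = (N/12)(d/30) = (12.3/12)(31/30) = 1.0592
PET = 166.674 × 1.0592 = 176.541 mm/month

177 mm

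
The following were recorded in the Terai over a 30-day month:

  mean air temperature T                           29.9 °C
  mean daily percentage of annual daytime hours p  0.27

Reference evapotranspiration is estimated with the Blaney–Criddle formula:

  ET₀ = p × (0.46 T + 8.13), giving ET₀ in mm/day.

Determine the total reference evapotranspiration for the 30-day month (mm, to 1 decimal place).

177.3 mm

ET₀ = 0.27 × (0.46 × 29.9 + 8.13) = 0.27 × 21.884 = 5.9087 mm/d
Monthly total = 5.9087 × 30 = 177.261 mm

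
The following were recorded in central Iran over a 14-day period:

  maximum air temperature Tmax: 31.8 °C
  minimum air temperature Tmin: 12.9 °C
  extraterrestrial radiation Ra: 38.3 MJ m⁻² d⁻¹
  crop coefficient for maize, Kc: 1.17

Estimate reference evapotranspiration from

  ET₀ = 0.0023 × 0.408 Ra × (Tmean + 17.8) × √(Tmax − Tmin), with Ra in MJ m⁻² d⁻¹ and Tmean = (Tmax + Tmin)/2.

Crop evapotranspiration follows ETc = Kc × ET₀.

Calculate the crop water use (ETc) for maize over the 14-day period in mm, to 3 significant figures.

Tmean = (31.8 + 12.9)/2 = 22.35 °C
0.408 Ra = 0.408 × 38.3 = 15.6264 mm/d equivalent
ET₀ = 0.0023 × 15.6264 × (22.35 + 17.8) × √18.9 = 0.0023 × 15.6264 × 40.15 × 4.3474 = 6.2734 mm/d
ETc = Kc × ET₀ = 1.17 × 6.2734 = 7.3399 mm/d
Over 14 days: 7.3399 × 14 = 102.759 mm

103 mm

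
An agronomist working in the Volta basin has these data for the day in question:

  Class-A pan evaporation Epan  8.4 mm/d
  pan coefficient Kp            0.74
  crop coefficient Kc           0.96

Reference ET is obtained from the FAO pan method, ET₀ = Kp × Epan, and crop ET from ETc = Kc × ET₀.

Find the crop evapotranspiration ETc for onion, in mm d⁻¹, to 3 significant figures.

5.97 mm d⁻¹

ET₀ = 0.74 × 8.4 = 6.2160 mm/d
ETc = Kc × ET₀ = 0.96 × 6.2160 = 5.9674 mm/d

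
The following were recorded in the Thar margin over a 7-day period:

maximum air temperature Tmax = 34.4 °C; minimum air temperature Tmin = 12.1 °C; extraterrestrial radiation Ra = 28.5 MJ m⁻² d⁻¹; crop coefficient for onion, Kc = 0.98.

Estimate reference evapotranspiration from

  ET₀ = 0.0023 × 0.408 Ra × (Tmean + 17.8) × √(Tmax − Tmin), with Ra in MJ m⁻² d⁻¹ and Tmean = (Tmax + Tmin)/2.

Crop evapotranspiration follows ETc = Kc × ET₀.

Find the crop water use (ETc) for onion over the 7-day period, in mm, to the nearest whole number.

Tmean = (34.4 + 12.1)/2 = 23.25 °C
0.408 Ra = 0.408 × 28.5 = 11.6280 mm/d equivalent
ET₀ = 0.0023 × 11.6280 × (23.25 + 17.8) × √22.3 = 0.0023 × 11.6280 × 41.05 × 4.7223 = 5.1844 mm/d
ETc = Kc × ET₀ = 0.98 × 5.1844 = 5.0807 mm/d
Over 7 days: 5.0807 × 7 = 35.565 mm

36 mm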